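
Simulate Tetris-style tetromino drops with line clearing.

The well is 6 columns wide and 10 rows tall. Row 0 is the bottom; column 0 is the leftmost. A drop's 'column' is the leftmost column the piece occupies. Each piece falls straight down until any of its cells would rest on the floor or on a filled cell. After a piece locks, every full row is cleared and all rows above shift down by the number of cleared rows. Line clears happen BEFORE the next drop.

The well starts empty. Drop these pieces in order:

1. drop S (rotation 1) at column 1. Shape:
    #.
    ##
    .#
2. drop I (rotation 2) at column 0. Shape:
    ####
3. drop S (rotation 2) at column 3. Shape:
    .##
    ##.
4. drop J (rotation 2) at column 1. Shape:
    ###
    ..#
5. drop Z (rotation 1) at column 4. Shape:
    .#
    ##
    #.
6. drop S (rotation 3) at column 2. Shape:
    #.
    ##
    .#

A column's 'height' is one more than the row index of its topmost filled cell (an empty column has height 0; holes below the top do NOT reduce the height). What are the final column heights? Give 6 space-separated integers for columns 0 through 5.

Drop 1: S rot1 at col 1 lands with bottom-row=0; cleared 0 line(s) (total 0); column heights now [0 3 2 0 0 0], max=3
Drop 2: I rot2 at col 0 lands with bottom-row=3; cleared 0 line(s) (total 0); column heights now [4 4 4 4 0 0], max=4
Drop 3: S rot2 at col 3 lands with bottom-row=4; cleared 0 line(s) (total 0); column heights now [4 4 4 5 6 6], max=6
Drop 4: J rot2 at col 1 lands with bottom-row=5; cleared 0 line(s) (total 0); column heights now [4 7 7 7 6 6], max=7
Drop 5: Z rot1 at col 4 lands with bottom-row=6; cleared 0 line(s) (total 0); column heights now [4 7 7 7 8 9], max=9
Drop 6: S rot3 at col 2 lands with bottom-row=7; cleared 0 line(s) (total 0); column heights now [4 7 10 9 8 9], max=10

Answer: 4 7 10 9 8 9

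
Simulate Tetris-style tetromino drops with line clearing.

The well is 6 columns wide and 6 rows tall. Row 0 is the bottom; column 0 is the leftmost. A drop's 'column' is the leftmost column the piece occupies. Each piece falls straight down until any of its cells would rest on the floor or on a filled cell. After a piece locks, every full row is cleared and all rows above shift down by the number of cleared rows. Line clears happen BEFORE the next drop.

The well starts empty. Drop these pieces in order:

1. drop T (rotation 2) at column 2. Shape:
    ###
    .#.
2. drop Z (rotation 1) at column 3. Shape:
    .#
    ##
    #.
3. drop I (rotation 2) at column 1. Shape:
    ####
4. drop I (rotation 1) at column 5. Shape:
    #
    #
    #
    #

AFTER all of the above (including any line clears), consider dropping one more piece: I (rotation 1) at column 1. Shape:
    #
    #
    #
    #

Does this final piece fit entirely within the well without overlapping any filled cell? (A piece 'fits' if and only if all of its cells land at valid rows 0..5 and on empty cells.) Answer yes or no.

Drop 1: T rot2 at col 2 lands with bottom-row=0; cleared 0 line(s) (total 0); column heights now [0 0 2 2 2 0], max=2
Drop 2: Z rot1 at col 3 lands with bottom-row=2; cleared 0 line(s) (total 0); column heights now [0 0 2 4 5 0], max=5
Drop 3: I rot2 at col 1 lands with bottom-row=5; cleared 0 line(s) (total 0); column heights now [0 6 6 6 6 0], max=6
Drop 4: I rot1 at col 5 lands with bottom-row=0; cleared 0 line(s) (total 0); column heights now [0 6 6 6 6 4], max=6
Test piece I rot1 at col 1 (width 1): heights before test = [0 6 6 6 6 4]; fits = False

Answer: no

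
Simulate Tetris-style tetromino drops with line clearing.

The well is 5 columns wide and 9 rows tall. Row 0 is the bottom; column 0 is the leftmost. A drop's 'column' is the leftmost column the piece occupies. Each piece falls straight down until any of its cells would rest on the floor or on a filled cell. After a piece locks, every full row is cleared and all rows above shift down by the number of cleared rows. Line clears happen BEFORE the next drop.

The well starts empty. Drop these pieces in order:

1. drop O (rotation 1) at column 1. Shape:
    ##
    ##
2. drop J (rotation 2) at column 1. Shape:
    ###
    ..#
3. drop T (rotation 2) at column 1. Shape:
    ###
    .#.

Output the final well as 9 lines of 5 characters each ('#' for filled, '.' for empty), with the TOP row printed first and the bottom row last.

Answer: .....
.....
.....
.....
.###.
..#..
.###.
.###.
.##..

Derivation:
Drop 1: O rot1 at col 1 lands with bottom-row=0; cleared 0 line(s) (total 0); column heights now [0 2 2 0 0], max=2
Drop 2: J rot2 at col 1 lands with bottom-row=1; cleared 0 line(s) (total 0); column heights now [0 3 3 3 0], max=3
Drop 3: T rot2 at col 1 lands with bottom-row=3; cleared 0 line(s) (total 0); column heights now [0 5 5 5 0], max=5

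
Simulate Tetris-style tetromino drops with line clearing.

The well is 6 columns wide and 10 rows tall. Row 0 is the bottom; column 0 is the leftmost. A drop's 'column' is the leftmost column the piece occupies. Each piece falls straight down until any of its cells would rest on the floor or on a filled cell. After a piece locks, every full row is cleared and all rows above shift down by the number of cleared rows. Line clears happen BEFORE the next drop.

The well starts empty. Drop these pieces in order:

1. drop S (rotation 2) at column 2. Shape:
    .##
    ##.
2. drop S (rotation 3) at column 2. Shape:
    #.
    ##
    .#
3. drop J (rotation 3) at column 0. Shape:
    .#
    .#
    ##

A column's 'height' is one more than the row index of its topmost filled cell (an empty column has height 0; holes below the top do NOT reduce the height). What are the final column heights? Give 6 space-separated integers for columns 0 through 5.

Answer: 1 3 5 4 2 0

Derivation:
Drop 1: S rot2 at col 2 lands with bottom-row=0; cleared 0 line(s) (total 0); column heights now [0 0 1 2 2 0], max=2
Drop 2: S rot3 at col 2 lands with bottom-row=2; cleared 0 line(s) (total 0); column heights now [0 0 5 4 2 0], max=5
Drop 3: J rot3 at col 0 lands with bottom-row=0; cleared 0 line(s) (total 0); column heights now [1 3 5 4 2 0], max=5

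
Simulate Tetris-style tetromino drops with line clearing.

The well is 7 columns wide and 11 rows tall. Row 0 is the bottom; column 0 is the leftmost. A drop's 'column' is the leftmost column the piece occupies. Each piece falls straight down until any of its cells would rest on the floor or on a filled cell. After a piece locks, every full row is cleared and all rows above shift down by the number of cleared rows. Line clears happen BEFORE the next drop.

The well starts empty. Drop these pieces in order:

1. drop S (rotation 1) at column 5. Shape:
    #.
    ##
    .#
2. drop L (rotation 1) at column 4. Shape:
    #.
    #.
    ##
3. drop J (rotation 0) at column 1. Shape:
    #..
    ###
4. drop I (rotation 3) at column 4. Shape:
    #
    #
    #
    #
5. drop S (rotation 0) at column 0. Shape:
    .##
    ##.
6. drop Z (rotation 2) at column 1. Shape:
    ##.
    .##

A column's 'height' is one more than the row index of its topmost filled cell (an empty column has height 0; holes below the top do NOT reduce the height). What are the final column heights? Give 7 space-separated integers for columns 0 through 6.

Drop 1: S rot1 at col 5 lands with bottom-row=0; cleared 0 line(s) (total 0); column heights now [0 0 0 0 0 3 2], max=3
Drop 2: L rot1 at col 4 lands with bottom-row=3; cleared 0 line(s) (total 0); column heights now [0 0 0 0 6 4 2], max=6
Drop 3: J rot0 at col 1 lands with bottom-row=0; cleared 0 line(s) (total 0); column heights now [0 2 1 1 6 4 2], max=6
Drop 4: I rot3 at col 4 lands with bottom-row=6; cleared 0 line(s) (total 0); column heights now [0 2 1 1 10 4 2], max=10
Drop 5: S rot0 at col 0 lands with bottom-row=2; cleared 0 line(s) (total 0); column heights now [3 4 4 1 10 4 2], max=10
Drop 6: Z rot2 at col 1 lands with bottom-row=4; cleared 0 line(s) (total 0); column heights now [3 6 6 5 10 4 2], max=10

Answer: 3 6 6 5 10 4 2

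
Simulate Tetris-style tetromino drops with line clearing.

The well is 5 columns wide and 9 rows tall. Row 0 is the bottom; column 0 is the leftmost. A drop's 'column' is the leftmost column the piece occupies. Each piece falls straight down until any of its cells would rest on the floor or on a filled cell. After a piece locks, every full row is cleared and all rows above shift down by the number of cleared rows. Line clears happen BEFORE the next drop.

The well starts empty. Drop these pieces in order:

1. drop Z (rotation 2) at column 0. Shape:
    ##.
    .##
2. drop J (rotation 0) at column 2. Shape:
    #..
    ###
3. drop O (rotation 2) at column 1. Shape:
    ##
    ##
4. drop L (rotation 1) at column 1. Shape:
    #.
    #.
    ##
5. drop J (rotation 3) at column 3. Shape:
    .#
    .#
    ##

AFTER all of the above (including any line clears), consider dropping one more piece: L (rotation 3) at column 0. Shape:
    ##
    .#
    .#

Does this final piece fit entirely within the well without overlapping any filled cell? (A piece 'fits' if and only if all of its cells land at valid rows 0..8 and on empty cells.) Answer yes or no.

Answer: no

Derivation:
Drop 1: Z rot2 at col 0 lands with bottom-row=0; cleared 0 line(s) (total 0); column heights now [2 2 1 0 0], max=2
Drop 2: J rot0 at col 2 lands with bottom-row=1; cleared 1 line(s) (total 1); column heights now [0 1 2 0 0], max=2
Drop 3: O rot2 at col 1 lands with bottom-row=2; cleared 0 line(s) (total 1); column heights now [0 4 4 0 0], max=4
Drop 4: L rot1 at col 1 lands with bottom-row=4; cleared 0 line(s) (total 1); column heights now [0 7 5 0 0], max=7
Drop 5: J rot3 at col 3 lands with bottom-row=0; cleared 0 line(s) (total 1); column heights now [0 7 5 1 3], max=7
Test piece L rot3 at col 0 (width 2): heights before test = [0 7 5 1 3]; fits = False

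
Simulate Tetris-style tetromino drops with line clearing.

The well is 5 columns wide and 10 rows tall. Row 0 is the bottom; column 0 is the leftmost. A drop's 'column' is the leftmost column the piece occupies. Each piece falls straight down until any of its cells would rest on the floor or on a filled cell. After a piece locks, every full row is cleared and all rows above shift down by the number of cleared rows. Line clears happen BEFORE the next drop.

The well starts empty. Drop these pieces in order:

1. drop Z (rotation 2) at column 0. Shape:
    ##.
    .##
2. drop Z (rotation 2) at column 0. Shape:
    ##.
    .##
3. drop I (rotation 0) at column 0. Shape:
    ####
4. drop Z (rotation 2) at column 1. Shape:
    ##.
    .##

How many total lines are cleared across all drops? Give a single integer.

Drop 1: Z rot2 at col 0 lands with bottom-row=0; cleared 0 line(s) (total 0); column heights now [2 2 1 0 0], max=2
Drop 2: Z rot2 at col 0 lands with bottom-row=2; cleared 0 line(s) (total 0); column heights now [4 4 3 0 0], max=4
Drop 3: I rot0 at col 0 lands with bottom-row=4; cleared 0 line(s) (total 0); column heights now [5 5 5 5 0], max=5
Drop 4: Z rot2 at col 1 lands with bottom-row=5; cleared 0 line(s) (total 0); column heights now [5 7 7 6 0], max=7

Answer: 0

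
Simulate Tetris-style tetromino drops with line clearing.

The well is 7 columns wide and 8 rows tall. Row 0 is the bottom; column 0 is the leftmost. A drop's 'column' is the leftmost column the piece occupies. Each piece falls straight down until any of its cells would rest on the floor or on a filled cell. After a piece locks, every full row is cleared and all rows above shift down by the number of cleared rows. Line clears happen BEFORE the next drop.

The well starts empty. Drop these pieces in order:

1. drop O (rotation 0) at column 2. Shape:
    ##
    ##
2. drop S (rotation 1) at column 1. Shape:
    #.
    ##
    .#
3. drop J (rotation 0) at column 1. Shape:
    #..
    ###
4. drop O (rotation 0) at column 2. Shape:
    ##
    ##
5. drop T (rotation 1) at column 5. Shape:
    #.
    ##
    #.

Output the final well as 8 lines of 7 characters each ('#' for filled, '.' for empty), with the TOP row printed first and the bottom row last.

Answer: ..##...
.###...
.###...
.#.....
.##....
..#..#.
..##.##
..##.#.

Derivation:
Drop 1: O rot0 at col 2 lands with bottom-row=0; cleared 0 line(s) (total 0); column heights now [0 0 2 2 0 0 0], max=2
Drop 2: S rot1 at col 1 lands with bottom-row=2; cleared 0 line(s) (total 0); column heights now [0 5 4 2 0 0 0], max=5
Drop 3: J rot0 at col 1 lands with bottom-row=5; cleared 0 line(s) (total 0); column heights now [0 7 6 6 0 0 0], max=7
Drop 4: O rot0 at col 2 lands with bottom-row=6; cleared 0 line(s) (total 0); column heights now [0 7 8 8 0 0 0], max=8
Drop 5: T rot1 at col 5 lands with bottom-row=0; cleared 0 line(s) (total 0); column heights now [0 7 8 8 0 3 2], max=8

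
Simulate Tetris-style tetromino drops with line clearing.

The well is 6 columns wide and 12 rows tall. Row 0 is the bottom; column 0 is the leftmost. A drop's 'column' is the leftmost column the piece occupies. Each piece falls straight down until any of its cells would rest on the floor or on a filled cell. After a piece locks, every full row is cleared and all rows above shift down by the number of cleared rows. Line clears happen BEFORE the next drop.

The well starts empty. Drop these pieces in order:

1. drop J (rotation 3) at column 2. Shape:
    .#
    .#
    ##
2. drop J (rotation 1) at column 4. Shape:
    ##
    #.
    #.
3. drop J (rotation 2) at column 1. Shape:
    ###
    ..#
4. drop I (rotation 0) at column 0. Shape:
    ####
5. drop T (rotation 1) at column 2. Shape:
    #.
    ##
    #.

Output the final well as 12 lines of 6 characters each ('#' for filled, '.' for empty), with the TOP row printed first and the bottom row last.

Answer: ......
......
......
..#...
..##..
..#...
####..
.###..
...#..
...###
...##.
..###.

Derivation:
Drop 1: J rot3 at col 2 lands with bottom-row=0; cleared 0 line(s) (total 0); column heights now [0 0 1 3 0 0], max=3
Drop 2: J rot1 at col 4 lands with bottom-row=0; cleared 0 line(s) (total 0); column heights now [0 0 1 3 3 3], max=3
Drop 3: J rot2 at col 1 lands with bottom-row=3; cleared 0 line(s) (total 0); column heights now [0 5 5 5 3 3], max=5
Drop 4: I rot0 at col 0 lands with bottom-row=5; cleared 0 line(s) (total 0); column heights now [6 6 6 6 3 3], max=6
Drop 5: T rot1 at col 2 lands with bottom-row=6; cleared 0 line(s) (total 0); column heights now [6 6 9 8 3 3], max=9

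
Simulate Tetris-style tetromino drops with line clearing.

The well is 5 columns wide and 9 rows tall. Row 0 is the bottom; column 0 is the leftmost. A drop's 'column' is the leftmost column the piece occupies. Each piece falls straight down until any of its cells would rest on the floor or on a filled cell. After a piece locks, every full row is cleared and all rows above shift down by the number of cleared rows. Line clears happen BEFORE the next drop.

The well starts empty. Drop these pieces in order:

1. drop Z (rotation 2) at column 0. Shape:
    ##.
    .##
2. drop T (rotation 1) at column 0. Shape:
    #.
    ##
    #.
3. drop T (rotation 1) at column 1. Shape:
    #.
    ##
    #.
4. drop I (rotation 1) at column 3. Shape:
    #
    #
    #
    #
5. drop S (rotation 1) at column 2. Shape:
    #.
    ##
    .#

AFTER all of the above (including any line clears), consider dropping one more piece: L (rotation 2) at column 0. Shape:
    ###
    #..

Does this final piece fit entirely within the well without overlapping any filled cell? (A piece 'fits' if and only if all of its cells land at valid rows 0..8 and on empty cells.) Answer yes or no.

Answer: yes

Derivation:
Drop 1: Z rot2 at col 0 lands with bottom-row=0; cleared 0 line(s) (total 0); column heights now [2 2 1 0 0], max=2
Drop 2: T rot1 at col 0 lands with bottom-row=2; cleared 0 line(s) (total 0); column heights now [5 4 1 0 0], max=5
Drop 3: T rot1 at col 1 lands with bottom-row=4; cleared 0 line(s) (total 0); column heights now [5 7 6 0 0], max=7
Drop 4: I rot1 at col 3 lands with bottom-row=0; cleared 0 line(s) (total 0); column heights now [5 7 6 4 0], max=7
Drop 5: S rot1 at col 2 lands with bottom-row=5; cleared 0 line(s) (total 0); column heights now [5 7 8 7 0], max=8
Test piece L rot2 at col 0 (width 3): heights before test = [5 7 8 7 0]; fits = True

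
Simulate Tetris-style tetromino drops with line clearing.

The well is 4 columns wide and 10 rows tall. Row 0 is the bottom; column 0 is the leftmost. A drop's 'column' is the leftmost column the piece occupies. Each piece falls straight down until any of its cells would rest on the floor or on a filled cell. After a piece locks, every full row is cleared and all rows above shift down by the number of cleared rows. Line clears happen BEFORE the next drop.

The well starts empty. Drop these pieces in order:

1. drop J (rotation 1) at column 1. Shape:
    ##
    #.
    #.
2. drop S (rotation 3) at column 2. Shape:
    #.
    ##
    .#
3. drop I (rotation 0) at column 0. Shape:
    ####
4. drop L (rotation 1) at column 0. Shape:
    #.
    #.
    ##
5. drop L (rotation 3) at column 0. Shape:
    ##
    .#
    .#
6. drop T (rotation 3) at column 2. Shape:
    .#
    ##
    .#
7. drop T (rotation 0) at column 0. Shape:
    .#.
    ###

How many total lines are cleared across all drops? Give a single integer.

Answer: 4

Derivation:
Drop 1: J rot1 at col 1 lands with bottom-row=0; cleared 0 line(s) (total 0); column heights now [0 3 3 0], max=3
Drop 2: S rot3 at col 2 lands with bottom-row=2; cleared 0 line(s) (total 0); column heights now [0 3 5 4], max=5
Drop 3: I rot0 at col 0 lands with bottom-row=5; cleared 1 line(s) (total 1); column heights now [0 3 5 4], max=5
Drop 4: L rot1 at col 0 lands with bottom-row=3; cleared 1 line(s) (total 2); column heights now [5 3 4 3], max=5
Drop 5: L rot3 at col 0 lands with bottom-row=3; cleared 0 line(s) (total 2); column heights now [6 6 4 3], max=6
Drop 6: T rot3 at col 2 lands with bottom-row=3; cleared 2 line(s) (total 4); column heights now [4 4 3 4], max=4
Drop 7: T rot0 at col 0 lands with bottom-row=4; cleared 0 line(s) (total 4); column heights now [5 6 5 4], max=6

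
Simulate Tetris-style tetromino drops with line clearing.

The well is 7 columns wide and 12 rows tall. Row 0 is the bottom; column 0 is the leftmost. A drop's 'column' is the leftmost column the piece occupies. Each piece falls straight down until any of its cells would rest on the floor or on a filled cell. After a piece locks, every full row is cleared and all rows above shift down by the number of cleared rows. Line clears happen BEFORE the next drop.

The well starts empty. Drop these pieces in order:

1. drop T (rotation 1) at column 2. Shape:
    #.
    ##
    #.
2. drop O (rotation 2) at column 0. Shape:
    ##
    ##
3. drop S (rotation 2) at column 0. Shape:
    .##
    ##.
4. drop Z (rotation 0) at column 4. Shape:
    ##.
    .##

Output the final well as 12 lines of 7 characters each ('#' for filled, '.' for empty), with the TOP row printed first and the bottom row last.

Answer: .......
.......
.......
.......
.......
.......
.......
.......
.##....
###....
######.
###..##

Derivation:
Drop 1: T rot1 at col 2 lands with bottom-row=0; cleared 0 line(s) (total 0); column heights now [0 0 3 2 0 0 0], max=3
Drop 2: O rot2 at col 0 lands with bottom-row=0; cleared 0 line(s) (total 0); column heights now [2 2 3 2 0 0 0], max=3
Drop 3: S rot2 at col 0 lands with bottom-row=2; cleared 0 line(s) (total 0); column heights now [3 4 4 2 0 0 0], max=4
Drop 4: Z rot0 at col 4 lands with bottom-row=0; cleared 0 line(s) (total 0); column heights now [3 4 4 2 2 2 1], max=4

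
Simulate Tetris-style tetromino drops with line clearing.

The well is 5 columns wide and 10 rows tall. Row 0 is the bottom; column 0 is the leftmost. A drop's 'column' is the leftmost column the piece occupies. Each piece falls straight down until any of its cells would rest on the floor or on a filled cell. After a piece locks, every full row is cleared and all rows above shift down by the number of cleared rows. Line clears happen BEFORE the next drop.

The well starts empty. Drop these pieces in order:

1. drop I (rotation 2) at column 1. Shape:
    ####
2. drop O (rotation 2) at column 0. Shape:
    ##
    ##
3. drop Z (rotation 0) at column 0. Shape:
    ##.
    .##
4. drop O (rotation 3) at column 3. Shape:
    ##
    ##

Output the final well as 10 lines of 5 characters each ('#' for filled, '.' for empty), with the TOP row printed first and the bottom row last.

Answer: .....
.....
.....
.....
.....
##...
.##..
##.##
##.##
.####

Derivation:
Drop 1: I rot2 at col 1 lands with bottom-row=0; cleared 0 line(s) (total 0); column heights now [0 1 1 1 1], max=1
Drop 2: O rot2 at col 0 lands with bottom-row=1; cleared 0 line(s) (total 0); column heights now [3 3 1 1 1], max=3
Drop 3: Z rot0 at col 0 lands with bottom-row=3; cleared 0 line(s) (total 0); column heights now [5 5 4 1 1], max=5
Drop 4: O rot3 at col 3 lands with bottom-row=1; cleared 0 line(s) (total 0); column heights now [5 5 4 3 3], max=5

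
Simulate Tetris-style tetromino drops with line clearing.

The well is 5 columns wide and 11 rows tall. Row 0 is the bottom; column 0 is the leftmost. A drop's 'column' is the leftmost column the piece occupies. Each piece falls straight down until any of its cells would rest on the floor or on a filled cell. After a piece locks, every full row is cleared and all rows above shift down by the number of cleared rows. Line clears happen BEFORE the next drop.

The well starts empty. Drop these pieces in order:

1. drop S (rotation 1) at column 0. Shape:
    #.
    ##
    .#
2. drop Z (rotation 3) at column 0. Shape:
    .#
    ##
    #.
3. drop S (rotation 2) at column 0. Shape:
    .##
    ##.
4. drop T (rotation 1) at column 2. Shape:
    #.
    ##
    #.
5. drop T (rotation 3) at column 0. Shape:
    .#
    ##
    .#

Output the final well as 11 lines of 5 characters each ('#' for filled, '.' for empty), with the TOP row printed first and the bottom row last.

Answer: .##..
####.
.##..
.##..
##...
.#...
##...
#....
#....
##...
.#...

Derivation:
Drop 1: S rot1 at col 0 lands with bottom-row=0; cleared 0 line(s) (total 0); column heights now [3 2 0 0 0], max=3
Drop 2: Z rot3 at col 0 lands with bottom-row=3; cleared 0 line(s) (total 0); column heights now [5 6 0 0 0], max=6
Drop 3: S rot2 at col 0 lands with bottom-row=6; cleared 0 line(s) (total 0); column heights now [7 8 8 0 0], max=8
Drop 4: T rot1 at col 2 lands with bottom-row=8; cleared 0 line(s) (total 0); column heights now [7 8 11 10 0], max=11
Drop 5: T rot3 at col 0 lands with bottom-row=8; cleared 0 line(s) (total 0); column heights now [10 11 11 10 0], max=11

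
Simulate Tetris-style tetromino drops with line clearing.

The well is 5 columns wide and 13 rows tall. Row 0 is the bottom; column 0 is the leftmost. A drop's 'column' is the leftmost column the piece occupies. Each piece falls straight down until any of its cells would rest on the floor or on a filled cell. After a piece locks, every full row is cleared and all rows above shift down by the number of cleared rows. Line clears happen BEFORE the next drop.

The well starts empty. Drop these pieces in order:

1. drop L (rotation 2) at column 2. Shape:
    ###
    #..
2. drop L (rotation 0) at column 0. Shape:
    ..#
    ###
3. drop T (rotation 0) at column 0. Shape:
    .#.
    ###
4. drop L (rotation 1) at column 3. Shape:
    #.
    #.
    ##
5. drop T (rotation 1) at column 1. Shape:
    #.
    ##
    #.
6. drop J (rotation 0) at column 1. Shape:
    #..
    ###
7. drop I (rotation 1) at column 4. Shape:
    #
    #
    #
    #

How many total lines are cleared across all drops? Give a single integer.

Answer: 2

Derivation:
Drop 1: L rot2 at col 2 lands with bottom-row=0; cleared 0 line(s) (total 0); column heights now [0 0 2 2 2], max=2
Drop 2: L rot0 at col 0 lands with bottom-row=2; cleared 0 line(s) (total 0); column heights now [3 3 4 2 2], max=4
Drop 3: T rot0 at col 0 lands with bottom-row=4; cleared 0 line(s) (total 0); column heights now [5 6 5 2 2], max=6
Drop 4: L rot1 at col 3 lands with bottom-row=2; cleared 1 line(s) (total 1); column heights now [4 5 4 4 2], max=5
Drop 5: T rot1 at col 1 lands with bottom-row=5; cleared 0 line(s) (total 1); column heights now [4 8 7 4 2], max=8
Drop 6: J rot0 at col 1 lands with bottom-row=8; cleared 0 line(s) (total 1); column heights now [4 10 9 9 2], max=10
Drop 7: I rot1 at col 4 lands with bottom-row=2; cleared 1 line(s) (total 2); column heights now [0 9 8 8 5], max=9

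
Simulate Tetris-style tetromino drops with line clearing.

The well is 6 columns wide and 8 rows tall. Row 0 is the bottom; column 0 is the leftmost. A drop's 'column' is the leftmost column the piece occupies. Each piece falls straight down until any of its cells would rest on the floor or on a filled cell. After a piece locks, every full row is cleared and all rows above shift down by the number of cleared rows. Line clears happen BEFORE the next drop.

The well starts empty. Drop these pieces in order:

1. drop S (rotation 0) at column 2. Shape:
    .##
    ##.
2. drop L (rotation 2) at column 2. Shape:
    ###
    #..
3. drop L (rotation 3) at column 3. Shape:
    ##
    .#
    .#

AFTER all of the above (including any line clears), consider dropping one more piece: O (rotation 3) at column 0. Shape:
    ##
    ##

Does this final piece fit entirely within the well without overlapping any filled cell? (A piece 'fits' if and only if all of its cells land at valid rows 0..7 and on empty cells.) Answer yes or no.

Drop 1: S rot0 at col 2 lands with bottom-row=0; cleared 0 line(s) (total 0); column heights now [0 0 1 2 2 0], max=2
Drop 2: L rot2 at col 2 lands with bottom-row=1; cleared 0 line(s) (total 0); column heights now [0 0 3 3 3 0], max=3
Drop 3: L rot3 at col 3 lands with bottom-row=3; cleared 0 line(s) (total 0); column heights now [0 0 3 6 6 0], max=6
Test piece O rot3 at col 0 (width 2): heights before test = [0 0 3 6 6 0]; fits = True

Answer: yes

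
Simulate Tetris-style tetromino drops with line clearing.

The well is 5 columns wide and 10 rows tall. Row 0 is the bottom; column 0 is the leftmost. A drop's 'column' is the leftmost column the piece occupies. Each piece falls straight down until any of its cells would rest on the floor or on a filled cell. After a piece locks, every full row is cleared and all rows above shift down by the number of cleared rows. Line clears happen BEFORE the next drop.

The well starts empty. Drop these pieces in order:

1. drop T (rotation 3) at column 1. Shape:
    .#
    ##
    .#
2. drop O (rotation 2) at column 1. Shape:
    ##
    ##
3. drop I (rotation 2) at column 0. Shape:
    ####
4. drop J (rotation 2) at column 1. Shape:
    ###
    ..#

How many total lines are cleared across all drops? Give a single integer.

Answer: 0

Derivation:
Drop 1: T rot3 at col 1 lands with bottom-row=0; cleared 0 line(s) (total 0); column heights now [0 2 3 0 0], max=3
Drop 2: O rot2 at col 1 lands with bottom-row=3; cleared 0 line(s) (total 0); column heights now [0 5 5 0 0], max=5
Drop 3: I rot2 at col 0 lands with bottom-row=5; cleared 0 line(s) (total 0); column heights now [6 6 6 6 0], max=6
Drop 4: J rot2 at col 1 lands with bottom-row=6; cleared 0 line(s) (total 0); column heights now [6 8 8 8 0], max=8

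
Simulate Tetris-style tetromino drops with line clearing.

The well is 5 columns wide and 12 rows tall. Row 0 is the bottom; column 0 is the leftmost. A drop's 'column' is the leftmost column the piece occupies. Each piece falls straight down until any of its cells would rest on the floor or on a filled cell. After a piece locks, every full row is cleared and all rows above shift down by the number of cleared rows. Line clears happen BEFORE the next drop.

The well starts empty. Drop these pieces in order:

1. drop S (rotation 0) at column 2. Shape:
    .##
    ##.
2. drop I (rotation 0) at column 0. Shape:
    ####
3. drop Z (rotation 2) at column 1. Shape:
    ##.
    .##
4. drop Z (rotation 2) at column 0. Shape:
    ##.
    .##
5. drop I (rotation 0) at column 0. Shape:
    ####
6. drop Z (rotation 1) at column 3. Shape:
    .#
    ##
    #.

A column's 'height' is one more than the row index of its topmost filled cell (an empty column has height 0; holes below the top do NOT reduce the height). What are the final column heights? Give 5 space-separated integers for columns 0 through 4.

Drop 1: S rot0 at col 2 lands with bottom-row=0; cleared 0 line(s) (total 0); column heights now [0 0 1 2 2], max=2
Drop 2: I rot0 at col 0 lands with bottom-row=2; cleared 0 line(s) (total 0); column heights now [3 3 3 3 2], max=3
Drop 3: Z rot2 at col 1 lands with bottom-row=3; cleared 0 line(s) (total 0); column heights now [3 5 5 4 2], max=5
Drop 4: Z rot2 at col 0 lands with bottom-row=5; cleared 0 line(s) (total 0); column heights now [7 7 6 4 2], max=7
Drop 5: I rot0 at col 0 lands with bottom-row=7; cleared 0 line(s) (total 0); column heights now [8 8 8 8 2], max=8
Drop 6: Z rot1 at col 3 lands with bottom-row=8; cleared 0 line(s) (total 0); column heights now [8 8 8 10 11], max=11

Answer: 8 8 8 10 11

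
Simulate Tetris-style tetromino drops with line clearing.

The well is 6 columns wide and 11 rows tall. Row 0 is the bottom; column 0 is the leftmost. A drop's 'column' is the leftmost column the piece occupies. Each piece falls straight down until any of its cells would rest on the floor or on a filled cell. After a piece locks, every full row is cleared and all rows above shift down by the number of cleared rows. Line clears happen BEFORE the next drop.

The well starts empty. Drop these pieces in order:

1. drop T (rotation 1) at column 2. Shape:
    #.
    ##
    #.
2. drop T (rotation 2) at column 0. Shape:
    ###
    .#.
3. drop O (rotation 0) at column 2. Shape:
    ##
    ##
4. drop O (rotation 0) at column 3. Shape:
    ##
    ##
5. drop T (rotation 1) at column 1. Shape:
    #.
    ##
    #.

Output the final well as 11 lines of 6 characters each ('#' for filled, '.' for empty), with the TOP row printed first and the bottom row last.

Answer: ......
......
......
.#.##.
.####.
.###..
..##..
###...
.##...
..##..
..#...

Derivation:
Drop 1: T rot1 at col 2 lands with bottom-row=0; cleared 0 line(s) (total 0); column heights now [0 0 3 2 0 0], max=3
Drop 2: T rot2 at col 0 lands with bottom-row=2; cleared 0 line(s) (total 0); column heights now [4 4 4 2 0 0], max=4
Drop 3: O rot0 at col 2 lands with bottom-row=4; cleared 0 line(s) (total 0); column heights now [4 4 6 6 0 0], max=6
Drop 4: O rot0 at col 3 lands with bottom-row=6; cleared 0 line(s) (total 0); column heights now [4 4 6 8 8 0], max=8
Drop 5: T rot1 at col 1 lands with bottom-row=5; cleared 0 line(s) (total 0); column heights now [4 8 7 8 8 0], max=8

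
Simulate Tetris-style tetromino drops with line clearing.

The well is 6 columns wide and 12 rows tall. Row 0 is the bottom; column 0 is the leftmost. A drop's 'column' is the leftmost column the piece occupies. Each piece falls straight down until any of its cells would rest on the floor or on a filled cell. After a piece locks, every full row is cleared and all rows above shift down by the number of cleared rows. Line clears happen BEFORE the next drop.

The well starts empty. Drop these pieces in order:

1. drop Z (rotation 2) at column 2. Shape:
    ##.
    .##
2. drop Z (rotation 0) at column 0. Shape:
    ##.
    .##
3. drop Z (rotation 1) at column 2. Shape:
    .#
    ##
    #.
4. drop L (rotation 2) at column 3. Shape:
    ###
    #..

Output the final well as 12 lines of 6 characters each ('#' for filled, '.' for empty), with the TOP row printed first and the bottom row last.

Drop 1: Z rot2 at col 2 lands with bottom-row=0; cleared 0 line(s) (total 0); column heights now [0 0 2 2 1 0], max=2
Drop 2: Z rot0 at col 0 lands with bottom-row=2; cleared 0 line(s) (total 0); column heights now [4 4 3 2 1 0], max=4
Drop 3: Z rot1 at col 2 lands with bottom-row=3; cleared 0 line(s) (total 0); column heights now [4 4 5 6 1 0], max=6
Drop 4: L rot2 at col 3 lands with bottom-row=6; cleared 0 line(s) (total 0); column heights now [4 4 5 8 8 8], max=8

Answer: ......
......
......
......
...###
...#..
...#..
..##..
###...
.##...
..##..
...##.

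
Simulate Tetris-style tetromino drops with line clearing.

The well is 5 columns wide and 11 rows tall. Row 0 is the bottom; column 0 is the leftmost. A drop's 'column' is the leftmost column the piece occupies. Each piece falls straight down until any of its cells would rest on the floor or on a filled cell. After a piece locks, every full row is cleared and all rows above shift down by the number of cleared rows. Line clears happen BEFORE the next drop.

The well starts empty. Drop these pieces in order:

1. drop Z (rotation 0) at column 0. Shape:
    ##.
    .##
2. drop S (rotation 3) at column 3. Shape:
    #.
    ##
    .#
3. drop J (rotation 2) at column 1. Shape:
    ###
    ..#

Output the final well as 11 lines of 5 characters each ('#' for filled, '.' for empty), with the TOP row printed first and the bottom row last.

Drop 1: Z rot0 at col 0 lands with bottom-row=0; cleared 0 line(s) (total 0); column heights now [2 2 1 0 0], max=2
Drop 2: S rot3 at col 3 lands with bottom-row=0; cleared 0 line(s) (total 0); column heights now [2 2 1 3 2], max=3
Drop 3: J rot2 at col 1 lands with bottom-row=3; cleared 0 line(s) (total 0); column heights now [2 5 5 5 2], max=5

Answer: .....
.....
.....
.....
.....
.....
.###.
...#.
...#.
##.##
.##.#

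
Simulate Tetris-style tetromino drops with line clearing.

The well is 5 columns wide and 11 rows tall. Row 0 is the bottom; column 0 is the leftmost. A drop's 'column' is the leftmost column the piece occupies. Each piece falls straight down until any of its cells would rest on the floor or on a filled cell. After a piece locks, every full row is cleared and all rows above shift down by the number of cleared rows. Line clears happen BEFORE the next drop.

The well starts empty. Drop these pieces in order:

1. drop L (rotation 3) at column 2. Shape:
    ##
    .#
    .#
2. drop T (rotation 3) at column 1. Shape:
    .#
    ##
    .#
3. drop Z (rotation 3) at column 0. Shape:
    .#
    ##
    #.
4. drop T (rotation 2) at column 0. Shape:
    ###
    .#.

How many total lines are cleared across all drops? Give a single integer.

Answer: 0

Derivation:
Drop 1: L rot3 at col 2 lands with bottom-row=0; cleared 0 line(s) (total 0); column heights now [0 0 3 3 0], max=3
Drop 2: T rot3 at col 1 lands with bottom-row=3; cleared 0 line(s) (total 0); column heights now [0 5 6 3 0], max=6
Drop 3: Z rot3 at col 0 lands with bottom-row=4; cleared 0 line(s) (total 0); column heights now [6 7 6 3 0], max=7
Drop 4: T rot2 at col 0 lands with bottom-row=7; cleared 0 line(s) (total 0); column heights now [9 9 9 3 0], max=9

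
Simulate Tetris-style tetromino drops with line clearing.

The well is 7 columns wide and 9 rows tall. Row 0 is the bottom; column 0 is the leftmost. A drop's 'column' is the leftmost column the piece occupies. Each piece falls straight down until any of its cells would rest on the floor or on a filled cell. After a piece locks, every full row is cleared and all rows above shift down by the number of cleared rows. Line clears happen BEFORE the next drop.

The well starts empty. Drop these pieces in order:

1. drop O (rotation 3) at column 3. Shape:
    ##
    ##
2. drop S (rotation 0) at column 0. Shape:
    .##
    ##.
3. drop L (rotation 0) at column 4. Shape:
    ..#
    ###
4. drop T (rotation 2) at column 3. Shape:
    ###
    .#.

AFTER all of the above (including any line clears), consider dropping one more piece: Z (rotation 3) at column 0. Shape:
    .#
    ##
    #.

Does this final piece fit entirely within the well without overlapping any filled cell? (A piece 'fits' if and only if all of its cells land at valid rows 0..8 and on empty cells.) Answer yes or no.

Answer: yes

Derivation:
Drop 1: O rot3 at col 3 lands with bottom-row=0; cleared 0 line(s) (total 0); column heights now [0 0 0 2 2 0 0], max=2
Drop 2: S rot0 at col 0 lands with bottom-row=0; cleared 0 line(s) (total 0); column heights now [1 2 2 2 2 0 0], max=2
Drop 3: L rot0 at col 4 lands with bottom-row=2; cleared 0 line(s) (total 0); column heights now [1 2 2 2 3 3 4], max=4
Drop 4: T rot2 at col 3 lands with bottom-row=3; cleared 0 line(s) (total 0); column heights now [1 2 2 5 5 5 4], max=5
Test piece Z rot3 at col 0 (width 2): heights before test = [1 2 2 5 5 5 4]; fits = True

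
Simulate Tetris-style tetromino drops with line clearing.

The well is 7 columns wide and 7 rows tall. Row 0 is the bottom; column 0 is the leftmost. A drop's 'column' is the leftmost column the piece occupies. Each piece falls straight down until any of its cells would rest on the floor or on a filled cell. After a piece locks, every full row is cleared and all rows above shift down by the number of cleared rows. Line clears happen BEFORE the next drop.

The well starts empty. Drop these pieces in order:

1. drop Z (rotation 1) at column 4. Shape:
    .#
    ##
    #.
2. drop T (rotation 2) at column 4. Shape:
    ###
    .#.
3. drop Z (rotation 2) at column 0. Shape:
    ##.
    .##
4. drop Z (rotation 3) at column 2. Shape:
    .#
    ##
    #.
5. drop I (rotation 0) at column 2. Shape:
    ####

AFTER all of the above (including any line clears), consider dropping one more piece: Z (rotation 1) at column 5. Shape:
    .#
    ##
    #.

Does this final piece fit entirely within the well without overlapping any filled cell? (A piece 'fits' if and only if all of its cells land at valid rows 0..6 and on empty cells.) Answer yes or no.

Drop 1: Z rot1 at col 4 lands with bottom-row=0; cleared 0 line(s) (total 0); column heights now [0 0 0 0 2 3 0], max=3
Drop 2: T rot2 at col 4 lands with bottom-row=3; cleared 0 line(s) (total 0); column heights now [0 0 0 0 5 5 5], max=5
Drop 3: Z rot2 at col 0 lands with bottom-row=0; cleared 0 line(s) (total 0); column heights now [2 2 1 0 5 5 5], max=5
Drop 4: Z rot3 at col 2 lands with bottom-row=1; cleared 0 line(s) (total 0); column heights now [2 2 3 4 5 5 5], max=5
Drop 5: I rot0 at col 2 lands with bottom-row=5; cleared 0 line(s) (total 0); column heights now [2 2 6 6 6 6 5], max=6
Test piece Z rot1 at col 5 (width 2): heights before test = [2 2 6 6 6 6 5]; fits = False

Answer: no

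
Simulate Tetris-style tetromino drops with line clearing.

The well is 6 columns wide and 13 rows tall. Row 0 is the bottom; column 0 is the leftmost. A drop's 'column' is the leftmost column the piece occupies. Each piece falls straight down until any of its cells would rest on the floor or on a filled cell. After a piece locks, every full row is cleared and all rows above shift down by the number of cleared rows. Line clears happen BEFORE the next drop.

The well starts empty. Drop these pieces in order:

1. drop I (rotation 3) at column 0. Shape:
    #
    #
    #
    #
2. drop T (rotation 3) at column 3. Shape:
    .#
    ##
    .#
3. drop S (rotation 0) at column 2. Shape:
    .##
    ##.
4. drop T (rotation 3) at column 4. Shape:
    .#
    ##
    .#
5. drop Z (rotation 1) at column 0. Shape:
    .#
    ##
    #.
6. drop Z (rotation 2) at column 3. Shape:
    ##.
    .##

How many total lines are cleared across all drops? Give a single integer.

Answer: 0

Derivation:
Drop 1: I rot3 at col 0 lands with bottom-row=0; cleared 0 line(s) (total 0); column heights now [4 0 0 0 0 0], max=4
Drop 2: T rot3 at col 3 lands with bottom-row=0; cleared 0 line(s) (total 0); column heights now [4 0 0 2 3 0], max=4
Drop 3: S rot0 at col 2 lands with bottom-row=2; cleared 0 line(s) (total 0); column heights now [4 0 3 4 4 0], max=4
Drop 4: T rot3 at col 4 lands with bottom-row=3; cleared 0 line(s) (total 0); column heights now [4 0 3 4 5 6], max=6
Drop 5: Z rot1 at col 0 lands with bottom-row=4; cleared 0 line(s) (total 0); column heights now [6 7 3 4 5 6], max=7
Drop 6: Z rot2 at col 3 lands with bottom-row=6; cleared 0 line(s) (total 0); column heights now [6 7 3 8 8 7], max=8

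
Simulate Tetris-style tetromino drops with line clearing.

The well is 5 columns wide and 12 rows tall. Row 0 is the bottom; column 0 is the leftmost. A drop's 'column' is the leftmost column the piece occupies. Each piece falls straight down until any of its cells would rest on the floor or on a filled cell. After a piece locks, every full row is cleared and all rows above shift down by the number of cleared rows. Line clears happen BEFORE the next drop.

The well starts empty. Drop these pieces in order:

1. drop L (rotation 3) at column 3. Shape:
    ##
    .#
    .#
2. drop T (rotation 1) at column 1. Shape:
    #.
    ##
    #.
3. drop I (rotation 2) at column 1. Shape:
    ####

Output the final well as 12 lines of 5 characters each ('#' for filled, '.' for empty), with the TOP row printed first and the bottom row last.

Answer: .....
.....
.....
.....
.....
.....
.....
.....
.####
.#.##
.##.#
.#..#

Derivation:
Drop 1: L rot3 at col 3 lands with bottom-row=0; cleared 0 line(s) (total 0); column heights now [0 0 0 3 3], max=3
Drop 2: T rot1 at col 1 lands with bottom-row=0; cleared 0 line(s) (total 0); column heights now [0 3 2 3 3], max=3
Drop 3: I rot2 at col 1 lands with bottom-row=3; cleared 0 line(s) (total 0); column heights now [0 4 4 4 4], max=4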